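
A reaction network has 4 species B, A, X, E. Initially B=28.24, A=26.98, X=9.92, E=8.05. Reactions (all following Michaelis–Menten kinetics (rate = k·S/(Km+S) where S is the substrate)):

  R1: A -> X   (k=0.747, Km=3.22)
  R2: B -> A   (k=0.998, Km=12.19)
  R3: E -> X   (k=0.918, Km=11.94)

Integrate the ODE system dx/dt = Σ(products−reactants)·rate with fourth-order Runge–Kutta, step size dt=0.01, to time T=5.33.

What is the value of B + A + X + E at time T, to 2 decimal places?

Check how each reaction changes W = B + A + X + E (weight of products minus weight of reactants):
R1: A -> X: (1·1) − (1·1) = 1 − 1 = 0
R2: B -> A: (1·1) − (1·1) = 1 − 1 = 0
R3: E -> X: (1·1) − (1·1) = 1 − 1 = 0
Every reaction leaves W unchanged, so W is conserved and no simulation is needed: W(T) = W(0) = 28.24 + 26.98 + 9.92 + 8.05 = 73.19

Value at T = 73.19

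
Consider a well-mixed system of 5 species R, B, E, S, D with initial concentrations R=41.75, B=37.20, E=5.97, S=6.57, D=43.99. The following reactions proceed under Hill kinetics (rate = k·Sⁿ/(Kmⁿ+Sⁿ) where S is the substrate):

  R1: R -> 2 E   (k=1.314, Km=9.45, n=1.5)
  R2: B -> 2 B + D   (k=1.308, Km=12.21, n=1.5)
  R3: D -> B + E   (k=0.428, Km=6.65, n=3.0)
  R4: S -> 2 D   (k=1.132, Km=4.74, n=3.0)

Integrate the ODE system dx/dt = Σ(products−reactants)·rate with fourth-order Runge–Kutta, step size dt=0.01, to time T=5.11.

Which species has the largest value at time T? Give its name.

Dominant species at T: D

RK4 with dt=0.01: 511 steps to T=5.11. Trajectory (selected grid times):
t=0.00: R=41.75 B=37.20 E=5.97 S=6.57 D=43.99
t=0.57: R=41.07 B=38.07 E=7.56 S=6.12 D=45.29
t=1.14: R=40.40 B=38.95 E=9.15 S=5.69 D=46.52
t=1.70: R=39.74 B=39.81 E=10.71 S=5.30 D=47.68
t=2.27: R=39.07 B=40.69 E=12.30 S=4.94 D=48.80
t=2.84: R=38.40 B=41.58 E=13.88 S=4.62 D=49.85
t=3.41: R=37.74 B=42.47 E=15.45 S=4.32 D=50.84
t=3.97: R=37.08 B=43.34 E=17.00 S=4.06 D=51.75
t=4.54: R=36.42 B=44.24 E=18.57 S=3.83 D=52.63
t=5.11: R=35.76 B=45.13 E=20.13 S=3.62 D=53.46
At T=5.11: R=35.76 B=45.13 E=20.13 S=3.62 D=53.46; the largest is D.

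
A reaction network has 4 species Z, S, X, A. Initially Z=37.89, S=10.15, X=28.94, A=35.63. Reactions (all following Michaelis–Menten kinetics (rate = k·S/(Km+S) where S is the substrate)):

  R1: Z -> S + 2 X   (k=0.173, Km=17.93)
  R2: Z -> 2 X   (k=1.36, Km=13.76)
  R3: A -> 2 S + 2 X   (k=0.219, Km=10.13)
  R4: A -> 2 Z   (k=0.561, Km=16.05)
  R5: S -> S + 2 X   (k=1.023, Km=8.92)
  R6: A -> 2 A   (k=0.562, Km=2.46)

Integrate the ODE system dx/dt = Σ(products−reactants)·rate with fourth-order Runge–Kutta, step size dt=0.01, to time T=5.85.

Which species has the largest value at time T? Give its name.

RK4 with dt=0.01: 585 steps to T=5.85. Trajectory (selected grid times):
t=0.00: Z=37.89 S=10.15 X=28.94 A=35.63
t=0.65: Z=37.67 S=10.45 X=31.32 A=35.61
t=1.30: Z=37.45 S=10.75 X=33.71 A=35.59
t=1.95: Z=37.23 S=11.04 X=36.11 A=35.57
t=2.60: Z=37.01 S=11.34 X=38.51 A=35.55
t=3.25: Z=36.79 S=11.64 X=40.92 A=35.53
t=3.90: Z=36.58 S=11.93 X=43.34 A=35.51
t=4.55: Z=36.36 S=12.23 X=45.76 A=35.49
t=5.20: Z=36.15 S=12.53 X=48.18 A=35.47
t=5.85: Z=35.94 S=12.83 X=50.62 A=35.45
At T=5.85: Z=35.94 S=12.83 X=50.62 A=35.45; the largest is X.

Dominant species at T: X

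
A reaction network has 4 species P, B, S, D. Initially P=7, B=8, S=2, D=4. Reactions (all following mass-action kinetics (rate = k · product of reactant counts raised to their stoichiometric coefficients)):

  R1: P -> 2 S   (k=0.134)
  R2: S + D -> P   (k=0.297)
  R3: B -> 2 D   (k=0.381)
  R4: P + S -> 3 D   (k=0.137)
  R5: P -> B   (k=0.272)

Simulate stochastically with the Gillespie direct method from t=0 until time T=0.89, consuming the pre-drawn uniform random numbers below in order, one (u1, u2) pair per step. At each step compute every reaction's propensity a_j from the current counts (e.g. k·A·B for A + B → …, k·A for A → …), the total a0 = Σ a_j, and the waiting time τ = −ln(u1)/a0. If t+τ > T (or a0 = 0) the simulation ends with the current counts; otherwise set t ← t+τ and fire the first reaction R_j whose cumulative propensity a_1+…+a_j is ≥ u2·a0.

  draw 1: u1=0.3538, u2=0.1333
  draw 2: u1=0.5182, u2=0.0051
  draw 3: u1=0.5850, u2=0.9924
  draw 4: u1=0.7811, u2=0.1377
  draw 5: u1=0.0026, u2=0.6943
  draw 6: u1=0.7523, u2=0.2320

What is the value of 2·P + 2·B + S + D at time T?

Check how each reaction changes W = 2·P + 2·B + S + D (weight of products minus weight of reactants):
R1: P -> 2 S: (1·2) − (2·1) = 2 − 2 = 0
R2: S + D -> P: (2·1) − (1·1 + 1·1) = 2 − 2 = 0
R3: B -> 2 D: (1·2) − (2·1) = 2 − 2 = 0
R4: P + S -> 3 D: (1·3) − (2·1 + 1·1) = 3 − 3 = 0
R5: P -> B: (2·1) − (2·1) = 2 − 2 = 0
Every reaction leaves W unchanged, so W is conserved and no simulation is needed: W(T) = W(0) = 2·7 + 2·8 + 2 + 4 = 36

Value at T = 36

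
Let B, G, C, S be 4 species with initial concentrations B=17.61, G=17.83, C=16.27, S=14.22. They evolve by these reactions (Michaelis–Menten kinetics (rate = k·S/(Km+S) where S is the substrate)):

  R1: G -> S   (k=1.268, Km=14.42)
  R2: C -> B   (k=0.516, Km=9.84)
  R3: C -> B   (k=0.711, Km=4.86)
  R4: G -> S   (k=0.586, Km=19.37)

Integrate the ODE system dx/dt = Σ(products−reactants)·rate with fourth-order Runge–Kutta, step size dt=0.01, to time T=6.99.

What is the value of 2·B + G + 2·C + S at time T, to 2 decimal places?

Check how each reaction changes W = 2·B + G + 2·C + S (weight of products minus weight of reactants):
R1: G -> S: (1·1) − (1·1) = 1 − 1 = 0
R2: C -> B: (2·1) − (2·1) = 2 − 2 = 0
R3: C -> B: (2·1) − (2·1) = 2 − 2 = 0
R4: G -> S: (1·1) − (1·1) = 1 − 1 = 0
Every reaction leaves W unchanged, so W is conserved and no simulation is needed: W(T) = W(0) = 2·17.61 + 17.83 + 2·16.27 + 14.22 = 99.81

Value at T = 99.81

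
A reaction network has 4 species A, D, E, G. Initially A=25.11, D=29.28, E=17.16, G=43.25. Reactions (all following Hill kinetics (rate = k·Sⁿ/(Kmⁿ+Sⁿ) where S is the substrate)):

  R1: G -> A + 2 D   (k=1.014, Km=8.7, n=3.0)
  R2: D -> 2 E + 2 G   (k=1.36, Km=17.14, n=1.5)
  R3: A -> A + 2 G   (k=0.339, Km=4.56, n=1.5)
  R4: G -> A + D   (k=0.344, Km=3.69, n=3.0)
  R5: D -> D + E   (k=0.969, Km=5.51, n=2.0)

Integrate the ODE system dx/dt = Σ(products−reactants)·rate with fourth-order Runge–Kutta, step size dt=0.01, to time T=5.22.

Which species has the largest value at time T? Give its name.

Dominant species at T: G

RK4 with dt=0.01: 522 steps to T=5.22. Trajectory (selected grid times):
t=0.00: A=25.11 D=29.28 E=17.16 G=43.25
t=0.58: A=25.89 D=30.10 E=18.80 G=43.93
t=1.16: A=26.68 D=30.91 E=20.45 G=44.62
t=1.74: A=27.46 D=31.72 E=22.12 G=45.33
t=2.32: A=28.24 D=32.52 E=23.80 G=46.05
t=2.90: A=29.03 D=33.31 E=25.50 G=46.78
t=3.48: A=29.81 D=34.10 E=27.20 G=47.53
t=4.06: A=30.59 D=34.88 E=28.92 G=48.28
t=4.64: A=31.38 D=35.66 E=30.65 G=49.05
t=5.22: A=32.16 D=36.44 E=32.38 G=49.83
At T=5.22: A=32.16 D=36.44 E=32.38 G=49.83; the largest is G.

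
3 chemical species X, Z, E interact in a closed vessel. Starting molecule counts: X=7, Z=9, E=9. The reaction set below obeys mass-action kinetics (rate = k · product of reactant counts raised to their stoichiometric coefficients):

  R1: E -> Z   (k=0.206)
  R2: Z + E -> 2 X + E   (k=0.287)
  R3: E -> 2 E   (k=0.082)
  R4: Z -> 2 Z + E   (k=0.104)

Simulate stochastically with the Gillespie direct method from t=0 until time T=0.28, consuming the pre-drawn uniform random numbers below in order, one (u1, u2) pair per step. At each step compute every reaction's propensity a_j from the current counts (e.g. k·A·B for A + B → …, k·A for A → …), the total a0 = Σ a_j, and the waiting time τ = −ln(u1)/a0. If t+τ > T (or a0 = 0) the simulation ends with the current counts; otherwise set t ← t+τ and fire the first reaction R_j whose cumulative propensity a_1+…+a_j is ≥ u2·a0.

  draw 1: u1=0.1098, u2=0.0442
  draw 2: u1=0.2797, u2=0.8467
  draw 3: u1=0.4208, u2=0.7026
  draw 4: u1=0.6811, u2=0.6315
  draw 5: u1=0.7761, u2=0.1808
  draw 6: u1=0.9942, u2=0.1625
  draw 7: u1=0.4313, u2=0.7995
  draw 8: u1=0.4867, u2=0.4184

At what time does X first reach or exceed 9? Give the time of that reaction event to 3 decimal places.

Threshold first reached at t = 0.131

t=0.000: X=7 Z=9 E=9
Draw 1: a1=1.854, a2=23.247, a3=0.738, a4=0.936, a0=26.775; τ=−ln(0.1098)/26.775=0.083 → t=0.083; u2·a0=0.0442·26.775=1.183 ≤ a1=1.854 → R1 fires; X=7 Z=10 E=8
Draw 2: a1=1.648, a2=22.960, a3=0.656, a4=1.040, a0=26.304; τ=−ln(0.2797)/26.304=0.048 → t=0.131; u2·a0=0.8467·26.304=22.272; a1=1.648 < 22.272 ≤ a1+a2=24.608 → R2 fires; X=9 Z=9 E=8
Draw 3: a1=1.648, a2=20.664, a3=0.656, a4=0.936, a0=23.904; τ=−ln(0.4208)/23.904=0.036 → t=0.167; u2·a0=0.7026·23.904=16.795; a1=1.648 < 16.795 ≤ a1+a2=22.312 → R2 fires; X=11 Z=8 E=8
Draw 4: a1=1.648, a2=18.368, a3=0.656, a4=0.832, a0=21.504; τ=−ln(0.6811)/21.504=0.018 → t=0.185; u2·a0=0.6315·21.504=13.580; a1=1.648 < 13.580 ≤ a1+a2=20.016 → R2 fires; X=13 Z=7 E=8
Draw 5: a1=1.648, a2=16.072, a3=0.656, a4=0.728, a0=19.104; τ=−ln(0.7761)/19.104=0.013 → t=0.198; u2·a0=0.1808·19.104=3.454; a1=1.648 < 3.454 ≤ a1+a2=17.720 → R2 fires; X=15 Z=6 E=8
Draw 6: a1=1.648, a2=13.776, a3=0.656, a4=0.624, a0=16.704; τ=−ln(0.9942)/16.704=0.000 → t=0.199; u2·a0=0.1625·16.704=2.714; a1=1.648 < 2.714 ≤ a1+a2=15.424 → R2 fires; X=17 Z=5 E=8
Draw 7: a1=1.648, a2=11.480, a3=0.656, a4=0.520, a0=14.304; τ=−ln(0.4313)/14.304=0.059 → t=0.257; u2·a0=0.7995·14.304=11.436; a1=1.648 < 11.436 ≤ a1+a2=13.128 → R2 fires; X=19 Z=4 E=8
Draw 8: a1=1.648, a2=9.184, a3=0.656, a4=0.416, a0=11.904; τ=−ln(0.4867)/11.904=0.060 → t=0.318 > T=0.28: stop.
X first becomes ≥ 9 when it reaches 9 at the event at t=0.131.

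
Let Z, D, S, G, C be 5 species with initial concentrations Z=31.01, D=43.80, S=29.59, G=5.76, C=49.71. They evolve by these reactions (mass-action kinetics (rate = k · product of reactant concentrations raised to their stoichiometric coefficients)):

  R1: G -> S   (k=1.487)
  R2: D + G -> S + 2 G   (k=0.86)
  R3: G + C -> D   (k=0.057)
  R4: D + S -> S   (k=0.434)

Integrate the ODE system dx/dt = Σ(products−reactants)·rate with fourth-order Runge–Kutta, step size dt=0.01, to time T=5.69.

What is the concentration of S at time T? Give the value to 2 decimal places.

RK4 with dt=0.01: 569 steps to T=5.69. Trajectory (selected grid times):
t=0.00: Z=31.01 D=43.80 S=29.59 G=5.76 C=49.71
t=0.63: Z=31.01 D=0.27 S=58.86 G=3.31 C=35.52
t=1.26: Z=31.01 D=0.03 S=60.27 G=0.40 C=33.80
t=1.90: Z=31.01 D=0.00 S=60.43 G=0.05 C=33.60
t=2.53: Z=31.01 D=0.00 S=60.45 G=0.01 C=33.57
t=3.16: Z=31.01 D=0.00 S=60.45 G=0.00 C=33.57
t=3.79: Z=31.01 D=0.00 S=60.45 G=0.00 C=33.57
t=4.43: Z=31.01 D=0.00 S=60.45 G=0.00 C=33.57
t=5.06: Z=31.01 D=0.00 S=60.45 G=0.00 C=33.57
t=5.69: Z=31.01 D=0.00 S=60.45 G=0.00 C=33.57
Read off S at T=5.69: 60.45

S at T = 60.45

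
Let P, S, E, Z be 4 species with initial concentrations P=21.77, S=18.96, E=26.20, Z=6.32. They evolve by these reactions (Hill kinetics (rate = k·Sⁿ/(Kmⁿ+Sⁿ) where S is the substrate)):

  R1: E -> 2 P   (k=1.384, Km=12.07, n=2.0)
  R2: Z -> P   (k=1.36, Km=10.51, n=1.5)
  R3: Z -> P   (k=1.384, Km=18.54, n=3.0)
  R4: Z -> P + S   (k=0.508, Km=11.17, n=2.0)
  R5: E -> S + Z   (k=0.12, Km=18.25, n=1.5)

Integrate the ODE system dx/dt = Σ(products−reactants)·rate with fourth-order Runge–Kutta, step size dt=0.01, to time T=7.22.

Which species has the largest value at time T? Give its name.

Dominant species at T: P

RK4 with dt=0.01: 722 steps to T=7.22. Trajectory (selected grid times):
t=0.00: P=21.77 S=18.96 E=26.20 Z=6.32
t=0.80: P=24.05 S=19.11 E=25.23 Z=5.91
t=1.60: P=26.27 S=19.26 E=24.28 Z=5.54
t=2.41: P=28.45 S=19.39 E=23.33 Z=5.20
t=3.21: P=30.54 S=19.52 E=22.41 Z=4.90
t=4.01: P=32.58 S=19.63 E=21.50 Z=4.62
t=4.81: P=34.56 S=19.74 E=20.62 Z=4.36
t=5.62: P=36.50 S=19.85 E=19.74 Z=4.12
t=6.42: P=38.35 S=19.94 E=18.89 Z=3.91
t=7.22: P=40.15 S=20.04 E=18.07 Z=3.71
At T=7.22: P=40.15 S=20.04 E=18.07 Z=3.71; the largest is P.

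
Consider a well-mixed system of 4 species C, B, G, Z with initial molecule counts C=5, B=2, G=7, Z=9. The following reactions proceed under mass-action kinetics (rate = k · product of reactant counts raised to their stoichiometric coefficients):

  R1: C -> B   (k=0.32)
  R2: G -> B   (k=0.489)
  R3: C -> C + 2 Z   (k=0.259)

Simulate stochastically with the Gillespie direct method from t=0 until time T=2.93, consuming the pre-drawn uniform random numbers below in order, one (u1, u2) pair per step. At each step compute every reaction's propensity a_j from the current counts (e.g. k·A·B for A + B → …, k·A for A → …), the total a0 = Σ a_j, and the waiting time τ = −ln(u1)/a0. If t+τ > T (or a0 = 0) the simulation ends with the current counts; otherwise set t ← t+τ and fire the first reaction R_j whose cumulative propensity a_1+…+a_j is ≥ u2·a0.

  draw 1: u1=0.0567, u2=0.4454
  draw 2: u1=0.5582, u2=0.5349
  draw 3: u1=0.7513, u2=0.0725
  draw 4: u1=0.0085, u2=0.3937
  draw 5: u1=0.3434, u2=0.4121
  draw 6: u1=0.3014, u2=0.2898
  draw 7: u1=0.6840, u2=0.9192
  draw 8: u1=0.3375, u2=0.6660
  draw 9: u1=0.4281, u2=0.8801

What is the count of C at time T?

C at T = 3

t=0.000: C=5 B=2 G=7 Z=9
Draw 1: a1=1.600, a2=3.423, a3=1.295, a0=6.318; τ=−ln(0.0567)/6.318=0.454 → t=0.454; u2·a0=0.4454·6.318=2.814; a1=1.600 < 2.814 ≤ a1+a2=5.023 → R2 fires; C=5 B=3 G=6 Z=9
Draw 2: a1=1.600, a2=2.934, a3=1.295, a0=5.829; τ=−ln(0.5582)/5.829=0.100 → t=0.554; u2·a0=0.5349·5.829=3.118; a1=1.600 < 3.118 ≤ a1+a2=4.534 → R2 fires; C=5 B=4 G=5 Z=9
Draw 3: a1=1.600, a2=2.445, a3=1.295, a0=5.340; τ=−ln(0.7513)/5.340=0.054 → t=0.608; u2·a0=0.0725·5.340=0.387 ≤ a1=1.600 → R1 fires; C=4 B=5 G=5 Z=9
Draw 4: a1=1.280, a2=2.445, a3=1.036, a0=4.761; τ=−ln(0.0085)/4.761=1.001 → t=1.609; u2·a0=0.3937·4.761=1.874; a1=1.280 < 1.874 ≤ a1+a2=3.725 → R2 fires; C=4 B=6 G=4 Z=9
Draw 5: a1=1.280, a2=1.956, a3=1.036, a0=4.272; τ=−ln(0.3434)/4.272=0.250 → t=1.859; u2·a0=0.4121·4.272=1.760; a1=1.280 < 1.760 ≤ a1+a2=3.236 → R2 fires; C=4 B=7 G=3 Z=9
Draw 6: a1=1.280, a2=1.467, a3=1.036, a0=3.783; τ=−ln(0.3014)/3.783=0.317 → t=2.176; u2·a0=0.2898·3.783=1.096 ≤ a1=1.280 → R1 fires; C=3 B=8 G=3 Z=9
Draw 7: a1=0.960, a2=1.467, a3=0.777, a0=3.204; τ=−ln(0.6840)/3.204=0.119 → t=2.295; u2·a0=0.9192·3.204=2.945; a1+a2=2.427 < 2.945 ≤ a1+…+a3=3.204 → R3 fires; C=3 B=8 G=3 Z=11
Draw 8: a1=0.960, a2=1.467, a3=0.777, a0=3.204; τ=−ln(0.3375)/3.204=0.339 → t=2.634; u2·a0=0.6660·3.204=2.134; a1=0.960 < 2.134 ≤ a1+a2=2.427 → R2 fires; C=3 B=9 G=2 Z=11
Draw 9: a1=0.960, a2=0.978, a3=0.777, a0=2.715; τ=−ln(0.4281)/2.715=0.312 → t=2.946 > T=2.93: stop.
Read off C at T=2.93: 3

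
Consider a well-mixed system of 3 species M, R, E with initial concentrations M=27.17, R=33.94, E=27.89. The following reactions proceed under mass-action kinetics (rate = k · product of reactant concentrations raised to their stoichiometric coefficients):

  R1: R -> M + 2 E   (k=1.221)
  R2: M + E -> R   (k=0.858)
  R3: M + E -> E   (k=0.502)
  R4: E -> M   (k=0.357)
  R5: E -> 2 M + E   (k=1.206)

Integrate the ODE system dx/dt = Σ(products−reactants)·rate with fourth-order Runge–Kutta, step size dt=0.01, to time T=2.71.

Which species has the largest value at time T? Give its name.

Dominant species at T: R

RK4 with dt=0.01: 271 steps to T=2.71. Trajectory (selected grid times):
t=0.00: M=27.17 R=33.94 E=27.89
t=0.30: M=4.02 R=52.74 E=24.75
t=0.60: M=3.65 R=60.84 E=34.17
t=0.90: M=3.55 R=72.16 E=42.99
t=1.20: M=3.51 R=86.47 E=52.54
t=1.51: M=3.50 R=104.64 E=64.00
t=1.81: M=3.50 R=125.99 E=77.22
t=2.11: M=3.50 R=151.76 E=93.07
t=2.41: M=3.50 R=182.83 E=112.15
t=2.71: M=3.50 R=220.27 E=135.13
At T=2.71: M=3.50 R=220.27 E=135.13; the largest is R.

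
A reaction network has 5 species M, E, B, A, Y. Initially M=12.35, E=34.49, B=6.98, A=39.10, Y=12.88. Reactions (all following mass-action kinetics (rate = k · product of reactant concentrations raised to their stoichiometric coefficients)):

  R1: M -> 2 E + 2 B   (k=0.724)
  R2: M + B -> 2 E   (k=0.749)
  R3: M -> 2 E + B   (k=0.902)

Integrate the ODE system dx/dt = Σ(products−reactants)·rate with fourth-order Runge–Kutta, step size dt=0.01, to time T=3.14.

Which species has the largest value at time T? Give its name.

RK4 with dt=0.01: 314 steps to T=3.14. Trajectory (selected grid times):
t=0.00: M=12.35 E=34.49 B=6.98 A=39.10 Y=12.88
t=0.35: M=1.98 E=55.24 B=4.08 A=39.10 Y=12.88
t=0.70: M=0.40 E=58.39 B=3.86 A=39.10 Y=12.88
t=1.05: M=0.08 E=59.03 B=3.83 A=39.10 Y=12.88
t=1.40: M=0.02 E=59.16 B=3.82 A=39.10 Y=12.88
t=1.74: M=0.00 E=59.18 B=3.82 A=39.10 Y=12.88
t=2.09: M=0.00 E=59.19 B=3.82 A=39.10 Y=12.88
t=2.44: M=0.00 E=59.19 B=3.82 A=39.10 Y=12.88
t=2.79: M=0.00 E=59.19 B=3.82 A=39.10 Y=12.88
t=3.14: M=0.00 E=59.19 B=3.82 A=39.10 Y=12.88
At T=3.14: M=0.00 E=59.19 B=3.82 A=39.10 Y=12.88; the largest is E.

Dominant species at T: E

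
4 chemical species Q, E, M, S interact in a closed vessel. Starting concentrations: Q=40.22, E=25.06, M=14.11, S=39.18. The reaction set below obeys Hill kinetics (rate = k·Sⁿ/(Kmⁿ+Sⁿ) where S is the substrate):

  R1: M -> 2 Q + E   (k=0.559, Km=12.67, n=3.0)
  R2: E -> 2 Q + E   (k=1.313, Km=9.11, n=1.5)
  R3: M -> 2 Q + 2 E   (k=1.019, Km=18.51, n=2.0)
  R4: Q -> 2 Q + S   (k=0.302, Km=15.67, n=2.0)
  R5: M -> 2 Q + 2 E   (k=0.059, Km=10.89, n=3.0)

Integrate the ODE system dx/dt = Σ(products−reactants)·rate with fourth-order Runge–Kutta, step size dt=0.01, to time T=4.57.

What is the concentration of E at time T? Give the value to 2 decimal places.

E at T = 29.59

RK4 with dt=0.01: 457 steps to T=4.57. Trajectory (selected grid times):
t=0.00: Q=40.22 E=25.06 M=14.11 S=39.18
t=0.51: Q=42.20 E=25.64 M=13.74 S=39.31
t=1.02: Q=44.16 E=26.20 M=13.38 S=39.45
t=1.52: Q=46.06 E=26.73 M=13.04 S=39.59
t=2.03: Q=47.99 E=27.25 M=12.71 S=39.72
t=2.54: Q=49.90 E=27.75 M=12.39 S=39.86
t=3.05: Q=51.79 E=28.24 M=12.07 S=40.00
t=3.55: Q=53.63 E=28.70 M=11.78 S=40.14
t=4.06: Q=55.49 E=29.15 M=11.49 S=40.29
t=4.57: Q=57.33 E=29.59 M=11.22 S=40.43
Read off E at T=4.57: 29.59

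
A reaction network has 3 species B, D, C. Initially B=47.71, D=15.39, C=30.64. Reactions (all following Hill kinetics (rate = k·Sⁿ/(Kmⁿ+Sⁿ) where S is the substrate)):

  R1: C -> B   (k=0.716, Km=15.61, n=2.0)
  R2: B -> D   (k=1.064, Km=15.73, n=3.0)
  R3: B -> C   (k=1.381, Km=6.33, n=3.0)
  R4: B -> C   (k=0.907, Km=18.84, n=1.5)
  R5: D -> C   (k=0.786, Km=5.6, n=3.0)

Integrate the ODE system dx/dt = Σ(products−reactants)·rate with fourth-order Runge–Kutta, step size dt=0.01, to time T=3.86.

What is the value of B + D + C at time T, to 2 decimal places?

Value at T = 93.74

Check how each reaction changes W = B + D + C (weight of products minus weight of reactants):
R1: C -> B: (1·1) − (1·1) = 1 − 1 = 0
R2: B -> D: (1·1) − (1·1) = 1 − 1 = 0
R3: B -> C: (1·1) − (1·1) = 1 − 1 = 0
R4: B -> C: (1·1) − (1·1) = 1 − 1 = 0
R5: D -> C: (1·1) − (1·1) = 1 − 1 = 0
Every reaction leaves W unchanged, so W is conserved and no simulation is needed: W(T) = W(0) = 47.71 + 15.39 + 30.64 = 93.74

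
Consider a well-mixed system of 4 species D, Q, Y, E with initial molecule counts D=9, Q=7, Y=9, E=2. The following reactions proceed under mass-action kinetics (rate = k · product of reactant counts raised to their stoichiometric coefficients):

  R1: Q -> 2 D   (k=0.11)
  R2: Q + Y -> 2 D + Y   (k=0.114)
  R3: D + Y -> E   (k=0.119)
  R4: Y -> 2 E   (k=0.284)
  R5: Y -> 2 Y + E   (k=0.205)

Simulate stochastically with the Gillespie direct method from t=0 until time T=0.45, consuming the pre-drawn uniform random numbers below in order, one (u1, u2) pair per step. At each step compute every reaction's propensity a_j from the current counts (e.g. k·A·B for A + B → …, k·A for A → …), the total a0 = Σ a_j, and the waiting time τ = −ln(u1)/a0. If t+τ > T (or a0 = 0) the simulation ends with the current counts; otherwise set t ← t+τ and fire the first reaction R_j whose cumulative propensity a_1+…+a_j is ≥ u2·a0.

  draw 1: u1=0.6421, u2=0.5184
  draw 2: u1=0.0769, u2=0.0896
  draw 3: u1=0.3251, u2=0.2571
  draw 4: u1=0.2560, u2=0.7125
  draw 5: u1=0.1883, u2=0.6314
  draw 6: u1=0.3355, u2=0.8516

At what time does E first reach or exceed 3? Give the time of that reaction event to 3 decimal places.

t=0.000: D=9 Q=7 Y=9 E=2
Draw 1: a1=0.770, a2=7.182, a3=9.639, a4=2.556, a5=1.845, a0=21.992; τ=−ln(0.6421)/21.992=0.020 → t=0.020; u2·a0=0.5184·21.992=11.401; a1+a2=7.952 < 11.401 ≤ a1+…+a3=17.591 → R3 fires; D=8 Q=7 Y=8 E=3
Draw 2: a1=0.770, a2=6.384, a3=7.616, a4=2.272, a5=1.640, a0=18.682; τ=−ln(0.0769)/18.682=0.137 → t=0.157; u2·a0=0.0896·18.682=1.674; a1=0.770 < 1.674 ≤ a1+a2=7.154 → R2 fires; D=10 Q=6 Y=8 E=3
Draw 3: a1=0.660, a2=5.472, a3=9.520, a4=2.272, a5=1.640, a0=19.564; τ=−ln(0.3251)/19.564=0.057 → t=0.215; u2·a0=0.2571·19.564=5.030; a1=0.660 < 5.030 ≤ a1+a2=6.132 → R2 fires; D=12 Q=5 Y=8 E=3
Draw 4: a1=0.550, a2=4.560, a3=11.424, a4=2.272, a5=1.640, a0=20.446; τ=−ln(0.2560)/20.446=0.067 → t=0.282; u2·a0=0.7125·20.446=14.568; a1+a2=5.110 < 14.568 ≤ a1+…+a3=16.534 → R3 fires; D=11 Q=5 Y=7 E=4
Draw 5: a1=0.550, a2=3.990, a3=9.163, a4=1.988, a5=1.435, a0=17.126; τ=−ln(0.1883)/17.126=0.097 → t=0.379; u2·a0=0.6314·17.126=10.813; a1+a2=4.540 < 10.813 ≤ a1+…+a3=13.703 → R3 fires; D=10 Q=5 Y=6 E=5
Draw 6: a1=0.550, a2=3.420, a3=7.140, a4=1.704, a5=1.230, a0=14.044; τ=−ln(0.3355)/14.044=0.078 → t=0.457 > T=0.45: stop.
E first becomes ≥ 3 when it reaches 3 at the event at t=0.020.

Threshold first reached at t = 0.020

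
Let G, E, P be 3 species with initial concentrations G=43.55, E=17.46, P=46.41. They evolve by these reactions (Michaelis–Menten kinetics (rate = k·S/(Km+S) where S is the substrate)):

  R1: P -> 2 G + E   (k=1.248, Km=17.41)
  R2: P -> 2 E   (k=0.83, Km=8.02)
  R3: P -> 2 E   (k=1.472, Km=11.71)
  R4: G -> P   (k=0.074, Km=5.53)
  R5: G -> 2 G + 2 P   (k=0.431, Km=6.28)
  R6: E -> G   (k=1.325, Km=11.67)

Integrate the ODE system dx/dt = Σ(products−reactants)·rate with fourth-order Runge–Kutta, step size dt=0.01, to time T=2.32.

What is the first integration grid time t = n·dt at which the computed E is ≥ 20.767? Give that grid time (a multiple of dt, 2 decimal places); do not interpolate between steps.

Threshold first reached at t = 0.87

RK4 with dt=0.01: 232 steps to T=2.32. Trajectory (selected grid times):
t=0.00: G=43.55 E=17.46 P=46.41
t=0.26: G=44.31 E=18.47 P=45.90
t=0.52: G=45.08 E=19.46 P=45.39
t=0.77: G=45.81 E=20.42 P=44.90
t=0.86: G=46.08 E=20.76 P=44.73
t=0.87: G=46.11 E=20.80 P=44.71
t=1.03: G=46.58 E=21.40 P=44.40
t=1.29: G=47.35 E=22.38 P=43.89
t=1.55: G=48.13 E=23.35 P=43.39
t=1.80: G=48.87 E=24.28 P=42.91
t=2.06: G=49.65 E=25.24 P=42.42
t=2.32: G=50.43 E=26.19 P=41.92
E(0.86)=20.758 < 20.767 but E(0.87)=20.795 ≥ 20.767, so the first grid time is t=0.87.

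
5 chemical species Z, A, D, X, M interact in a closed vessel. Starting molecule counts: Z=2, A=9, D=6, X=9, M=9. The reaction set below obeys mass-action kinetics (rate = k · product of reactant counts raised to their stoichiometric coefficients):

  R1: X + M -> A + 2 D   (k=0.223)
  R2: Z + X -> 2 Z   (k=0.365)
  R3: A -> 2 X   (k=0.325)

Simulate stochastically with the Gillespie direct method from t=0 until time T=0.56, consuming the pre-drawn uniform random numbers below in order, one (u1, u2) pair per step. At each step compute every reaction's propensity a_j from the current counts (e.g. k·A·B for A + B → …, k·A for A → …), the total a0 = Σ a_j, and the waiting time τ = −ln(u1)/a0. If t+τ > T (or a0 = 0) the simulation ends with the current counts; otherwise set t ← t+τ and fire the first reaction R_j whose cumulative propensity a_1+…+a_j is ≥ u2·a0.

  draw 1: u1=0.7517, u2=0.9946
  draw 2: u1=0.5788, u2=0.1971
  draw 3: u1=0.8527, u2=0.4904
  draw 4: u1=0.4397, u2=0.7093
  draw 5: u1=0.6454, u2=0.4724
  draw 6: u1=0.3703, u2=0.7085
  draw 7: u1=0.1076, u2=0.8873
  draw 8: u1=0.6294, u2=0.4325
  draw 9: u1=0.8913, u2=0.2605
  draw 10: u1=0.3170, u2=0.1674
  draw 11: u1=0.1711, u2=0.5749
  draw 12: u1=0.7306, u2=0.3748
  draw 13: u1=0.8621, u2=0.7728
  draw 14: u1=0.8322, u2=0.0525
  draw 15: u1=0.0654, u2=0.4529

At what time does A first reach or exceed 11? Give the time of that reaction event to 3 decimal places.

Threshold first reached at t = 0.085

t=0.000: Z=2 A=9 D=6 X=9 M=9
Draw 1: a1=18.063, a2=6.570, a3=2.925, a0=27.558; τ=−ln(0.7517)/27.558=0.010 → t=0.010; u2·a0=0.9946·27.558=27.409; a1+a2=24.633 < 27.409 ≤ a1+…+a3=27.558 → R3 fires; Z=2 A=8 D=6 X=11 M=9
Draw 2: a1=22.077, a2=8.030, a3=2.600, a0=32.707; τ=−ln(0.5788)/32.707=0.017 → t=0.027; u2·a0=0.1971·32.707=6.447 ≤ a1=22.077 → R1 fires; Z=2 A=9 D=8 X=10 M=8
Draw 3: a1=17.840, a2=7.300, a3=2.925, a0=28.065; τ=−ln(0.8527)/28.065=0.006 → t=0.033; u2·a0=0.4904·28.065=13.763 ≤ a1=17.840 → R1 fires; Z=2 A=10 D=10 X=9 M=7
Draw 4: a1=14.049, a2=6.570, a3=3.250, a0=23.869; τ=−ln(0.4397)/23.869=0.034 → t=0.067; u2·a0=0.7093·23.869=16.930; a1=14.049 < 16.930 ≤ a1+a2=20.619 → R2 fires; Z=3 A=10 D=10 X=8 M=7
Draw 5: a1=12.488, a2=8.760, a3=3.250, a0=24.498; τ=−ln(0.6454)/24.498=0.018 → t=0.085; u2·a0=0.4724·24.498=11.573 ≤ a1=12.488 → R1 fires; Z=3 A=11 D=12 X=7 M=6
Draw 6: a1=9.366, a2=7.665, a3=3.575, a0=20.606; τ=−ln(0.3703)/20.606=0.048 → t=0.133; u2·a0=0.7085·20.606=14.599; a1=9.366 < 14.599 ≤ a1+a2=17.031 → R2 fires; Z=4 A=11 D=12 X=6 M=6
Draw 7: a1=8.028, a2=8.760, a3=3.575, a0=20.363; τ=−ln(0.1076)/20.363=0.109 → t=0.243; u2·a0=0.8873·20.363=18.068; a1+a2=16.788 < 18.068 ≤ a1+…+a3=20.363 → R3 fires; Z=4 A=10 D=12 X=8 M=6
Draw 8: a1=10.704, a2=11.680, a3=3.250, a0=25.634; τ=−ln(0.6294)/25.634=0.018 → t=0.261; u2·a0=0.4325·25.634=11.087; a1=10.704 < 11.087 ≤ a1+a2=22.384 → R2 fires; Z=5 A=10 D=12 X=7 M=6
Draw 9: a1=9.366, a2=12.775, a3=3.250, a0=25.391; τ=−ln(0.8913)/25.391=0.005 → t=0.265; u2·a0=0.2605·25.391=6.614 ≤ a1=9.366 → R1 fires; Z=5 A=11 D=14 X=6 M=5
Draw 10: a1=6.690, a2=10.950, a3=3.575, a0=21.215; τ=−ln(0.3170)/21.215=0.054 → t=0.319; u2·a0=0.1674·21.215=3.551 ≤ a1=6.690 → R1 fires; Z=5 A=12 D=16 X=5 M=4
Draw 11: a1=4.460, a2=9.125, a3=3.900, a0=17.485; τ=−ln(0.1711)/17.485=0.101 → t=0.420; u2·a0=0.5749·17.485=10.052; a1=4.460 < 10.052 ≤ a1+a2=13.585 → R2 fires; Z=6 A=12 D=16 X=4 M=4
Draw 12: a1=3.568, a2=8.760, a3=3.900, a0=16.228; τ=−ln(0.7306)/16.228=0.019 → t=0.440; u2·a0=0.3748·16.228=6.082; a1=3.568 < 6.082 ≤ a1+a2=12.328 → R2 fires; Z=7 A=12 D=16 X=3 M=4
Draw 13: a1=2.676, a2=7.665, a3=3.900, a0=14.241; τ=−ln(0.8621)/14.241=0.010 → t=0.450; u2·a0=0.7728·14.241=11.005; a1+a2=10.341 < 11.005 ≤ a1+…+a3=14.241 → R3 fires; Z=7 A=11 D=16 X=5 M=4
Draw 14: a1=4.460, a2=12.775, a3=3.575, a0=20.810; τ=−ln(0.8322)/20.810=0.009 → t=0.459; u2·a0=0.0525·20.810=1.093 ≤ a1=4.460 → R1 fires; Z=7 A=12 D=18 X=4 M=3
Draw 15: a1=2.676, a2=10.220, a3=3.900, a0=16.796; τ=−ln(0.0654)/16.796=0.162 → t=0.621 > T=0.56: stop.
A first becomes ≥ 11 when it reaches 11 at the event at t=0.085.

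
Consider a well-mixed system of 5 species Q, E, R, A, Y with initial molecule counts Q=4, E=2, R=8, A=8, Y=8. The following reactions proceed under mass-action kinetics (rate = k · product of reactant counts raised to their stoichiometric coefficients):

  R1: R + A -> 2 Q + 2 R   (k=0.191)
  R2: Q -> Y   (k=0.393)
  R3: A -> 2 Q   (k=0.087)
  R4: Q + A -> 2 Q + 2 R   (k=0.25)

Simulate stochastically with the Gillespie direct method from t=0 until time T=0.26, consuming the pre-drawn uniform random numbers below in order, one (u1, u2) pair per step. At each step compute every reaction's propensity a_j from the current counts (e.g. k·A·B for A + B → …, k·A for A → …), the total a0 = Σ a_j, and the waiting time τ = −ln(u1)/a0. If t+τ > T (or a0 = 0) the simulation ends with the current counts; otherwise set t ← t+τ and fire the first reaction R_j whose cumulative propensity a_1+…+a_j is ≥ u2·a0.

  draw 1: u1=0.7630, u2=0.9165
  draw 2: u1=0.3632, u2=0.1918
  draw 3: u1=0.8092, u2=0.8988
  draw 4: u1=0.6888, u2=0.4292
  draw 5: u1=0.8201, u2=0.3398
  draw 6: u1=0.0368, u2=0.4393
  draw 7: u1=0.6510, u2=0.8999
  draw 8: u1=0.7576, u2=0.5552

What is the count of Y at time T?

t=0.000: Q=4 E=2 R=8 A=8 Y=8
Draw 1: a1=12.224, a2=1.572, a3=0.696, a4=8.000, a0=22.492; τ=−ln(0.7630)/22.492=0.012 → t=0.012; u2·a0=0.9165·22.492=20.614; a1+…+a3=14.492 < 20.614 ≤ a1+…+a4=22.492 → R4 fires; Q=5 E=2 R=10 A=7 Y=8
Draw 2: a1=13.370, a2=1.965, a3=0.609, a4=8.750, a0=24.694; τ=−ln(0.3632)/24.694=0.041 → t=0.053; u2·a0=0.1918·24.694=4.736 ≤ a1=13.370 → R1 fires; Q=7 E=2 R=11 A=6 Y=8
Draw 3: a1=12.606, a2=2.751, a3=0.522, a4=10.500, a0=26.379; τ=−ln(0.8092)/26.379=0.008 → t=0.061; u2·a0=0.8988·26.379=23.709; a1+…+a3=15.879 < 23.709 ≤ a1+…+a4=26.379 → R4 fires; Q=8 E=2 R=13 A=5 Y=8
Draw 4: a1=12.415, a2=3.144, a3=0.435, a4=10.000, a0=25.994; τ=−ln(0.6888)/25.994=0.014 → t=0.075; u2·a0=0.4292·25.994=11.157 ≤ a1=12.415 → R1 fires; Q=10 E=2 R=14 A=4 Y=8
Draw 5: a1=10.696, a2=3.930, a3=0.348, a4=10.000, a0=24.974; τ=−ln(0.8201)/24.974=0.008 → t=0.083; u2·a0=0.3398·24.974=8.486 ≤ a1=10.696 → R1 fires; Q=12 E=2 R=15 A=3 Y=8
Draw 6: a1=8.595, a2=4.716, a3=0.261, a4=9.000, a0=22.572; τ=−ln(0.0368)/22.572=0.146 → t=0.230; u2·a0=0.4393·22.572=9.916; a1=8.595 < 9.916 ≤ a1+a2=13.311 → R2 fires; Q=11 E=2 R=15 A=3 Y=9
Draw 7: a1=8.595, a2=4.323, a3=0.261, a4=8.250, a0=21.429; τ=−ln(0.6510)/21.429=0.020 → t=0.250; u2·a0=0.8999·21.429=19.284; a1+…+a3=13.179 < 19.284 ≤ a1+…+a4=21.429 → R4 fires; Q=12 E=2 R=17 A=2 Y=9
Draw 8: a1=6.494, a2=4.716, a3=0.174, a4=6.000, a0=17.384; τ=−ln(0.7576)/17.384=0.016 → t=0.266 > T=0.26: stop.
Read off Y at T=0.26: 9

Y at T = 9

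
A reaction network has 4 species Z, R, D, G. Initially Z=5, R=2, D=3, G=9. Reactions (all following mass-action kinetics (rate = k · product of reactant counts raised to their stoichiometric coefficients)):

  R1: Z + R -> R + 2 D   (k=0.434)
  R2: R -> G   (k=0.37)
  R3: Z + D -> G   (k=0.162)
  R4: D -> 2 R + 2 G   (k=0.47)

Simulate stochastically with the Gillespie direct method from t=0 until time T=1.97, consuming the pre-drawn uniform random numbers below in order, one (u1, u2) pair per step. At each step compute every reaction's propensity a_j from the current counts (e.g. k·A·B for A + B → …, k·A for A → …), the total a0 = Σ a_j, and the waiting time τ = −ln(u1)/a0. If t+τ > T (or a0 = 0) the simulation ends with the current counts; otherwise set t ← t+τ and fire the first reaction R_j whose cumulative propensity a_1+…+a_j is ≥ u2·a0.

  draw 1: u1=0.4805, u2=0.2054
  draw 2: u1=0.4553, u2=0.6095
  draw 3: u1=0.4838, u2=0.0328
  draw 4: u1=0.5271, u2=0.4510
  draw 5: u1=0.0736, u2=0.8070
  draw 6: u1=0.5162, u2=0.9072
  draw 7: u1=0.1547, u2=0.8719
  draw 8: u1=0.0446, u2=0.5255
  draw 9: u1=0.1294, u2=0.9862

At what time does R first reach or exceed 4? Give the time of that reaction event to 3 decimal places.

t=0.000: Z=5 R=2 D=3 G=9
Draw 1: a1=4.340, a2=0.740, a3=2.430, a4=1.410, a0=8.920; τ=−ln(0.4805)/8.920=0.082 → t=0.082; u2·a0=0.2054·8.920=1.832 ≤ a1=4.340 → R1 fires; Z=4 R=2 D=5 G=9
Draw 2: a1=3.472, a2=0.740, a3=3.240, a4=2.350, a0=9.802; τ=−ln(0.4553)/9.802=0.080 → t=0.162; u2·a0=0.6095·9.802=5.974; a1+a2=4.212 < 5.974 ≤ a1+…+a3=7.452 → R3 fires; Z=3 R=2 D=4 G=10
Draw 3: a1=2.604, a2=0.740, a3=1.944, a4=1.880, a0=7.168; τ=−ln(0.4838)/7.168=0.101 → t=0.264; u2·a0=0.0328·7.168=0.235 ≤ a1=2.604 → R1 fires; Z=2 R=2 D=6 G=10
Draw 4: a1=1.736, a2=0.740, a3=1.944, a4=2.820, a0=7.240; τ=−ln(0.5271)/7.240=0.088 → t=0.352; u2·a0=0.4510·7.240=3.265; a1+a2=2.476 < 3.265 ≤ a1+…+a3=4.420 → R3 fires; Z=1 R=2 D=5 G=11
Draw 5: a1=0.868, a2=0.740, a3=0.810, a4=2.350, a0=4.768; τ=−ln(0.0736)/4.768=0.547 → t=0.899; u2·a0=0.8070·4.768=3.848; a1+…+a3=2.418 < 3.848 ≤ a1+…+a4=4.768 → R4 fires; Z=1 R=4 D=4 G=13
Draw 6: a1=1.736, a2=1.480, a3=0.648, a4=1.880, a0=5.744; τ=−ln(0.5162)/5.744=0.115 → t=1.015; u2·a0=0.9072·5.744=5.211; a1+…+a3=3.864 < 5.211 ≤ a1+…+a4=5.744 → R4 fires; Z=1 R=6 D=3 G=15
Draw 7: a1=2.604, a2=2.220, a3=0.486, a4=1.410, a0=6.720; τ=−ln(0.1547)/6.720=0.278 → t=1.292; u2·a0=0.8719·6.720=5.859; a1+…+a3=5.310 < 5.859 ≤ a1+…+a4=6.720 → R4 fires; Z=1 R=8 D=2 G=17
Draw 8: a1=3.472, a2=2.960, a3=0.324, a4=0.940, a0=7.696; τ=−ln(0.0446)/7.696=0.404 → t=1.696; u2·a0=0.5255·7.696=4.044; a1=3.472 < 4.044 ≤ a1+a2=6.432 → R2 fires; Z=1 R=7 D=2 G=18
Draw 9: a1=3.038, a2=2.590, a3=0.324, a4=0.940, a0=6.892; τ=−ln(0.1294)/6.892=0.297 → t=1.993 > T=1.97: stop.
R first becomes ≥ 4 when it reaches 4 at the event at t=0.899.

Threshold first reached at t = 0.899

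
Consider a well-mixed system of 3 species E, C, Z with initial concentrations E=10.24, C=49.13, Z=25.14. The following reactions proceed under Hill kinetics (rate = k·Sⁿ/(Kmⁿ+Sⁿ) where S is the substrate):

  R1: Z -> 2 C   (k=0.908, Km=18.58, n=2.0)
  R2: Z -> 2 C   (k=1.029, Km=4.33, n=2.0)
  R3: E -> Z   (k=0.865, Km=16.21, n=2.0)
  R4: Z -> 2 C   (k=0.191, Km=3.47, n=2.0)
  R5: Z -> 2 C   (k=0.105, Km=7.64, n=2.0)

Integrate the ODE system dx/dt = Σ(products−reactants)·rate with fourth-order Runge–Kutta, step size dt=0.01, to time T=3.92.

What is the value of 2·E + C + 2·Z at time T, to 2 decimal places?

Check how each reaction changes W = 2·E + C + 2·Z (weight of products minus weight of reactants):
R1: Z -> 2 C: (1·2) − (2·1) = 2 − 2 = 0
R2: Z -> 2 C: (1·2) − (2·1) = 2 − 2 = 0
R3: E -> Z: (2·1) − (2·1) = 2 − 2 = 0
R4: Z -> 2 C: (1·2) − (2·1) = 2 − 2 = 0
R5: Z -> 2 C: (1·2) − (2·1) = 2 − 2 = 0
Every reaction leaves W unchanged, so W is conserved and no simulation is needed: W(T) = W(0) = 2·10.24 + 49.13 + 2·25.14 = 119.89

Value at T = 119.89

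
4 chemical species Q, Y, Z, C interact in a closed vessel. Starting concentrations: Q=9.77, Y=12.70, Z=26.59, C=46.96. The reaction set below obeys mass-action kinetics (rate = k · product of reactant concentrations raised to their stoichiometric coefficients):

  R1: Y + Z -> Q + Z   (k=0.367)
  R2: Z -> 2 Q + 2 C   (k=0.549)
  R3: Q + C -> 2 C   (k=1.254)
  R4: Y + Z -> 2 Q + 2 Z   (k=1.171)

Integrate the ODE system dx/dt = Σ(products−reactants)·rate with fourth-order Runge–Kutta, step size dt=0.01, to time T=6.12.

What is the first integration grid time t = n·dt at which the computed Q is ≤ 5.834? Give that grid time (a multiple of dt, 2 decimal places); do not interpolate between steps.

Threshold first reached at t = 0.04

RK4 with dt=0.01: 612 steps to T=6.12. Trajectory (selected grid times):
t=0.00: Q=9.77 Y=12.70 Z=26.59 C=46.96
t=0.03: Q=6.68 Y=3.08 Z=33.41 C=69.02
t=0.04: Q=4.34 Y=1.83 Z=34.17 C=74.30
t=0.68: Q=0.18 Y=0.00 Z=25.04 C=123.80
t=1.36: Q=0.10 Y=0.00 Z=17.24 C=155.08
t=2.04: Q=0.06 Y=0.00 Z=11.87 C=176.61
t=2.72: Q=0.04 Y=0.00 Z=8.17 C=191.42
t=3.40: Q=0.02 Y=0.00 Z=5.62 C=201.61
t=4.08: Q=0.02 Y=0.00 Z=3.87 C=208.63
t=4.76: Q=0.01 Y=0.00 Z=2.67 C=213.46
t=5.44: Q=0.01 Y=0.00 Z=1.84 C=216.79
t=6.12: Q=0.01 Y=0.00 Z=1.26 C=219.08
Q(0.03)=6.676 > 5.834 but Q(0.04)=4.343 ≤ 5.834, so the first grid time is t=0.04.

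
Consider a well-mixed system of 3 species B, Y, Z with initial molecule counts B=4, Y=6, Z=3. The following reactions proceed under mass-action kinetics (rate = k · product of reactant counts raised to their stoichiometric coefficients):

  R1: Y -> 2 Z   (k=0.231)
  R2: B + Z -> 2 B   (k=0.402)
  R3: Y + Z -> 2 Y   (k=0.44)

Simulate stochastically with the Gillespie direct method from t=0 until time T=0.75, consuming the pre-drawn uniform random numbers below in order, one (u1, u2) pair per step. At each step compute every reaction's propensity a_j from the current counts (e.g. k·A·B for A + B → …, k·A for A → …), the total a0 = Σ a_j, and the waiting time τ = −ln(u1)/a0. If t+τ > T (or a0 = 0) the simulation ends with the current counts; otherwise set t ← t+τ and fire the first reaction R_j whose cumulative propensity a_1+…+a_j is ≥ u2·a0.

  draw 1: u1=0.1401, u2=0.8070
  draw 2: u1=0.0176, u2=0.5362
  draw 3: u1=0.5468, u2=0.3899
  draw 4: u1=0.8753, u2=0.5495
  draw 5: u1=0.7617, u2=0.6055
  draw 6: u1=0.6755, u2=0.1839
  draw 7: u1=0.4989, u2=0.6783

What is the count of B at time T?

B at T = 5

t=0.000: B=4 Y=6 Z=3
Draw 1: a1=1.386, a2=4.824, a3=7.920, a0=14.130; τ=−ln(0.1401)/14.130=0.139 → t=0.139; u2·a0=0.8070·14.130=11.403; a1+a2=6.210 < 11.403 ≤ a1+…+a3=14.130 → R3 fires; B=4 Y=7 Z=2
Draw 2: a1=1.617, a2=3.216, a3=6.160, a0=10.993; τ=−ln(0.0176)/10.993=0.367 → t=0.507; u2·a0=0.5362·10.993=5.894; a1+a2=4.833 < 5.894 ≤ a1+…+a3=10.993 → R3 fires; B=4 Y=8 Z=1
Draw 3: a1=1.848, a2=1.608, a3=3.520, a0=6.976; τ=−ln(0.5468)/6.976=0.087 → t=0.593; u2·a0=0.3899·6.976=2.720; a1=1.848 < 2.720 ≤ a1+a2=3.456 → R2 fires; B=5 Y=8 Z=0
Draw 4: a1=1.848, a2=0.000, a3=0.000, a0=1.848; τ=−ln(0.8753)/1.848=0.072 → t=0.665; u2·a0=0.5495·1.848=1.015 ≤ a1=1.848 → R1 fires; B=5 Y=7 Z=2
Draw 5: a1=1.617, a2=4.020, a3=6.160, a0=11.797; τ=−ln(0.7617)/11.797=0.023 → t=0.688; u2·a0=0.6055·11.797=7.143; a1+a2=5.637 < 7.143 ≤ a1+…+a3=11.797 → R3 fires; B=5 Y=8 Z=1
Draw 6: a1=1.848, a2=2.010, a3=3.520, a0=7.378; τ=−ln(0.6755)/7.378=0.053 → t=0.741; u2·a0=0.1839·7.378=1.357 ≤ a1=1.848 → R1 fires; B=5 Y=7 Z=3
Draw 7: a1=1.617, a2=6.030, a3=9.240, a0=16.887; τ=−ln(0.4989)/16.887=0.041 → t=0.783 > T=0.75: stop.
Read off B at T=0.75: 5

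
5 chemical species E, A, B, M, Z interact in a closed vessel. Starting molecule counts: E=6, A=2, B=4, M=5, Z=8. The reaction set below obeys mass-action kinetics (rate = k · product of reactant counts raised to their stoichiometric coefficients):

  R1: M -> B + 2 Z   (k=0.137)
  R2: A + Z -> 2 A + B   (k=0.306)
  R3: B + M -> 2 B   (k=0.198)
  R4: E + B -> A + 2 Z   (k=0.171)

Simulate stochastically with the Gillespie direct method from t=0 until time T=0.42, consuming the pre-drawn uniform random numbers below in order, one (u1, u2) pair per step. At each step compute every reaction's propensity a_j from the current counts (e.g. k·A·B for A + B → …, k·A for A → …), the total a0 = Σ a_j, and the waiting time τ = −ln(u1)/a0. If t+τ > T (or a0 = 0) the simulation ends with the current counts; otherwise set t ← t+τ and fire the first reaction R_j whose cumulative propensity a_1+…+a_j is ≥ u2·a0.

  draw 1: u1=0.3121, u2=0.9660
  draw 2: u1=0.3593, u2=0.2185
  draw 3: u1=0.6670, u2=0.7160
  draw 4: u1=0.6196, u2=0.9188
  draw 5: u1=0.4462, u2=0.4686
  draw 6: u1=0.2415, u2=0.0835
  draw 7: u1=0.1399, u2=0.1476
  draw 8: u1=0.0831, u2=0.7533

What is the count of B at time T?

t=0.000: E=6 A=2 B=4 M=5 Z=8
Draw 1: a1=0.685, a2=4.896, a3=3.960, a4=4.104, a0=13.645; τ=−ln(0.3121)/13.645=0.085 → t=0.085; u2·a0=0.9660·13.645=13.181; a1+…+a3=9.541 < 13.181 ≤ a1+…+a4=13.645 → R4 fires; E=5 A=3 B=3 M=5 Z=10
Draw 2: a1=0.685, a2=9.180, a3=2.970, a4=2.565, a0=15.400; τ=−ln(0.3593)/15.400=0.066 → t=0.152; u2·a0=0.2185·15.400=3.365; a1=0.685 < 3.365 ≤ a1+a2=9.865 → R2 fires; E=5 A=4 B=4 M=5 Z=9
Draw 3: a1=0.685, a2=11.016, a3=3.960, a4=3.420, a0=19.081; τ=−ln(0.6670)/19.081=0.021 → t=0.173; u2·a0=0.7160·19.081=13.662; a1+a2=11.701 < 13.662 ≤ a1+…+a3=15.661 → R3 fires; E=5 A=4 B=5 M=4 Z=9
Draw 4: a1=0.548, a2=11.016, a3=3.960, a4=4.275, a0=19.799; τ=−ln(0.6196)/19.799=0.024 → t=0.197; u2·a0=0.9188·19.799=18.191; a1+…+a3=15.524 < 18.191 ≤ a1+…+a4=19.799 → R4 fires; E=4 A=5 B=4 M=4 Z=11
Draw 5: a1=0.548, a2=16.830, a3=3.168, a4=2.736, a0=23.282; τ=−ln(0.4462)/23.282=0.035 → t=0.232; u2·a0=0.4686·23.282=10.910; a1=0.548 < 10.910 ≤ a1+a2=17.378 → R2 fires; E=4 A=6 B=5 M=4 Z=10
Draw 6: a1=0.548, a2=18.360, a3=3.960, a4=3.420, a0=26.288; τ=−ln(0.2415)/26.288=0.054 → t=0.286; u2·a0=0.0835·26.288=2.195; a1=0.548 < 2.195 ≤ a1+a2=18.908 → R2 fires; E=4 A=7 B=6 M=4 Z=9
Draw 7: a1=0.548, a2=19.278, a3=4.752, a4=4.104, a0=28.682; τ=−ln(0.1399)/28.682=0.069 → t=0.354; u2·a0=0.1476·28.682=4.233; a1=0.548 < 4.233 ≤ a1+a2=19.826 → R2 fires; E=4 A=8 B=7 M=4 Z=8
Draw 8: a1=0.548, a2=19.584, a3=5.544, a4=4.788, a0=30.464; τ=−ln(0.0831)/30.464=0.082 → t=0.436 > T=0.42: stop.
Read off B at T=0.42: 7

B at T = 7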